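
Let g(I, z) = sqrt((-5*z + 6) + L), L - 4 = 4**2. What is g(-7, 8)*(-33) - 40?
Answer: -40 - 33*I*sqrt(14) ≈ -40.0 - 123.47*I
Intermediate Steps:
L = 20 (L = 4 + 4**2 = 4 + 16 = 20)
g(I, z) = sqrt(26 - 5*z) (g(I, z) = sqrt((-5*z + 6) + 20) = sqrt((6 - 5*z) + 20) = sqrt(26 - 5*z))
g(-7, 8)*(-33) - 40 = sqrt(26 - 5*8)*(-33) - 40 = sqrt(26 - 40)*(-33) - 40 = sqrt(-14)*(-33) - 40 = (I*sqrt(14))*(-33) - 40 = -33*I*sqrt(14) - 40 = -40 - 33*I*sqrt(14)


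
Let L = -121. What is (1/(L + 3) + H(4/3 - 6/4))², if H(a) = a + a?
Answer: 14641/125316 ≈ 0.11683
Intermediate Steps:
H(a) = 2*a
(1/(L + 3) + H(4/3 - 6/4))² = (1/(-121 + 3) + 2*(4/3 - 6/4))² = (1/(-118) + 2*(4*(⅓) - 6*¼))² = (-1/118 + 2*(4/3 - 3/2))² = (-1/118 + 2*(-⅙))² = (-1/118 - ⅓)² = (-121/354)² = 14641/125316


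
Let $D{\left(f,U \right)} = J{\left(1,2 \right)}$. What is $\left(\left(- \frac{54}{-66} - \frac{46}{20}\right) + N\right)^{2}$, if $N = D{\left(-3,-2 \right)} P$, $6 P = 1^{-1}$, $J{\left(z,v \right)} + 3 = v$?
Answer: $\frac{73984}{27225} \approx 2.7175$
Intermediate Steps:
$J{\left(z,v \right)} = -3 + v$
$P = \frac{1}{6}$ ($P = \frac{1}{6 \cdot 1} = \frac{1}{6} \cdot 1 = \frac{1}{6} \approx 0.16667$)
$D{\left(f,U \right)} = -1$ ($D{\left(f,U \right)} = -3 + 2 = -1$)
$N = - \frac{1}{6}$ ($N = \left(-1\right) \frac{1}{6} = - \frac{1}{6} \approx -0.16667$)
$\left(\left(- \frac{54}{-66} - \frac{46}{20}\right) + N\right)^{2} = \left(\left(- \frac{54}{-66} - \frac{46}{20}\right) - \frac{1}{6}\right)^{2} = \left(\left(\left(-54\right) \left(- \frac{1}{66}\right) - \frac{23}{10}\right) - \frac{1}{6}\right)^{2} = \left(\left(\frac{9}{11} - \frac{23}{10}\right) - \frac{1}{6}\right)^{2} = \left(- \frac{163}{110} - \frac{1}{6}\right)^{2} = \left(- \frac{272}{165}\right)^{2} = \frac{73984}{27225}$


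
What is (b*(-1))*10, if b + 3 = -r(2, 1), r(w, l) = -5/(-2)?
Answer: 55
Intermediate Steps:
r(w, l) = 5/2 (r(w, l) = -5*(-½) = 5/2)
b = -11/2 (b = -3 - 1*5/2 = -3 - 5/2 = -11/2 ≈ -5.5000)
(b*(-1))*10 = -11/2*(-1)*10 = (11/2)*10 = 55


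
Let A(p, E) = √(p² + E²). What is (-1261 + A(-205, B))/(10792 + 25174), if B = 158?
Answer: -1261/35966 + √66989/35966 ≈ -0.027865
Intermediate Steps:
A(p, E) = √(E² + p²)
(-1261 + A(-205, B))/(10792 + 25174) = (-1261 + √(158² + (-205)²))/(10792 + 25174) = (-1261 + √(24964 + 42025))/35966 = (-1261 + √66989)*(1/35966) = -1261/35966 + √66989/35966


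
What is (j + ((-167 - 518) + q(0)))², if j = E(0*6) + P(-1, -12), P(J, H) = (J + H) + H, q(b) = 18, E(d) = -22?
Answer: 509796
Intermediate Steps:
P(J, H) = J + 2*H (P(J, H) = (H + J) + H = J + 2*H)
j = -47 (j = -22 + (-1 + 2*(-12)) = -22 + (-1 - 24) = -22 - 25 = -47)
(j + ((-167 - 518) + q(0)))² = (-47 + ((-167 - 518) + 18))² = (-47 + (-685 + 18))² = (-47 - 667)² = (-714)² = 509796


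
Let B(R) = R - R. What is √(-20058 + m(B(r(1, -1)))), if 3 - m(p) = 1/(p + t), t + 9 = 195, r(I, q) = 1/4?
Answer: I*√693822966/186 ≈ 141.62*I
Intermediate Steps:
r(I, q) = ¼
t = 186 (t = -9 + 195 = 186)
B(R) = 0
m(p) = 3 - 1/(186 + p) (m(p) = 3 - 1/(p + 186) = 3 - 1/(186 + p))
√(-20058 + m(B(r(1, -1)))) = √(-20058 + (557 + 3*0)/(186 + 0)) = √(-20058 + (557 + 0)/186) = √(-20058 + (1/186)*557) = √(-20058 + 557/186) = √(-3730231/186) = I*√693822966/186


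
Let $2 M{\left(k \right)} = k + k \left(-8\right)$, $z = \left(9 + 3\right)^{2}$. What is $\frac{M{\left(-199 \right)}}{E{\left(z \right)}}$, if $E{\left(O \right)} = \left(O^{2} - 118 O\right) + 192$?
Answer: $\frac{1393}{7872} \approx 0.17696$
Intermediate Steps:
$z = 144$ ($z = 12^{2} = 144$)
$M{\left(k \right)} = - \frac{7 k}{2}$ ($M{\left(k \right)} = \frac{k + k \left(-8\right)}{2} = \frac{k - 8 k}{2} = \frac{\left(-7\right) k}{2} = - \frac{7 k}{2}$)
$E{\left(O \right)} = 192 + O^{2} - 118 O$
$\frac{M{\left(-199 \right)}}{E{\left(z \right)}} = \frac{\left(- \frac{7}{2}\right) \left(-199\right)}{192 + 144^{2} - 16992} = \frac{1393}{2 \left(192 + 20736 - 16992\right)} = \frac{1393}{2 \cdot 3936} = \frac{1393}{2} \cdot \frac{1}{3936} = \frac{1393}{7872}$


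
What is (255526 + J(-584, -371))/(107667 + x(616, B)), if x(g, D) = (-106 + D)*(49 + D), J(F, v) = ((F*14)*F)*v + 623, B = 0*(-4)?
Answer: -1771188715/102473 ≈ -17284.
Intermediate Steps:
B = 0
J(F, v) = 623 + 14*v*F**2 (J(F, v) = ((14*F)*F)*v + 623 = (14*F**2)*v + 623 = 14*v*F**2 + 623 = 623 + 14*v*F**2)
(255526 + J(-584, -371))/(107667 + x(616, B)) = (255526 + (623 + 14*(-371)*(-584)**2))/(107667 + (-5194 + 0**2 - 57*0)) = (255526 + (623 + 14*(-371)*341056))/(107667 + (-5194 + 0 + 0)) = (255526 + (623 - 1771444864))/(107667 - 5194) = (255526 - 1771444241)/102473 = -1771188715*1/102473 = -1771188715/102473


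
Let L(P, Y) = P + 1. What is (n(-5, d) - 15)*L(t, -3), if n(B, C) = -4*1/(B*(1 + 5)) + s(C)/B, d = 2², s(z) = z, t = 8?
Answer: -141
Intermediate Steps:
L(P, Y) = 1 + P
d = 4
n(B, C) = -2/(3*B) + C/B (n(B, C) = -4*1/(B*(1 + 5)) + C/B = -4*1/(6*B) + C/B = -2/(3*B) + C/B)
(n(-5, d) - 15)*L(t, -3) = ((-⅔ + 4)/(-5) - 15)*(1 + 8) = (-⅕*10/3 - 15)*9 = (-⅔ - 15)*9 = -47/3*9 = -141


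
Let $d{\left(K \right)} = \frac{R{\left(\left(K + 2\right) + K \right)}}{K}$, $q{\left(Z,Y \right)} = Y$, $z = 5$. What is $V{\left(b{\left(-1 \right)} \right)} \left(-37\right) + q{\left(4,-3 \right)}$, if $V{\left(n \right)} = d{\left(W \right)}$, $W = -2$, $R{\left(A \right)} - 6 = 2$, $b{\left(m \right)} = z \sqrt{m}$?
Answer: $145$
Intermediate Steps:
$b{\left(m \right)} = 5 \sqrt{m}$
$R{\left(A \right)} = 8$ ($R{\left(A \right)} = 6 + 2 = 8$)
$d{\left(K \right)} = \frac{8}{K}$
$V{\left(n \right)} = -4$ ($V{\left(n \right)} = \frac{8}{-2} = 8 \left(- \frac{1}{2}\right) = -4$)
$V{\left(b{\left(-1 \right)} \right)} \left(-37\right) + q{\left(4,-3 \right)} = \left(-4\right) \left(-37\right) - 3 = 148 - 3 = 145$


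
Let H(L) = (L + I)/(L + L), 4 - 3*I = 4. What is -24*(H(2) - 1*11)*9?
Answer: 2268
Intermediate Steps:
I = 0 (I = 4/3 - ⅓*4 = 4/3 - 4/3 = 0)
H(L) = ½ (H(L) = (L + 0)/(L + L) = L/((2*L)) = L*(1/(2*L)) = ½)
-24*(H(2) - 1*11)*9 = -24*(½ - 1*11)*9 = -24*(½ - 11)*9 = -24*(-21/2)*9 = 252*9 = 2268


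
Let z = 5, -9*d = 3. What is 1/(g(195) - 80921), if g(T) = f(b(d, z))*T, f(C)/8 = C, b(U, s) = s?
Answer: -1/73121 ≈ -1.3676e-5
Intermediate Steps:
d = -1/3 (d = -1/9*3 = -1/3 ≈ -0.33333)
f(C) = 8*C
g(T) = 40*T (g(T) = (8*5)*T = 40*T)
1/(g(195) - 80921) = 1/(40*195 - 80921) = 1/(7800 - 80921) = 1/(-73121) = -1/73121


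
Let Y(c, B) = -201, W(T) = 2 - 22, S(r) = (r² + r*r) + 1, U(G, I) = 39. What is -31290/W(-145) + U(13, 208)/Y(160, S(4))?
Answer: 209617/134 ≈ 1564.3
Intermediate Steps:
S(r) = 1 + 2*r² (S(r) = (r² + r²) + 1 = 2*r² + 1 = 1 + 2*r²)
W(T) = -20
-31290/W(-145) + U(13, 208)/Y(160, S(4)) = -31290/(-20) + 39/(-201) = -31290*(-1/20) + 39*(-1/201) = 3129/2 - 13/67 = 209617/134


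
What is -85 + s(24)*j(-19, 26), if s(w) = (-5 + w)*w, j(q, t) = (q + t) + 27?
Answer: 15419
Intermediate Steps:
j(q, t) = 27 + q + t
s(w) = w*(-5 + w)
-85 + s(24)*j(-19, 26) = -85 + (24*(-5 + 24))*(27 - 19 + 26) = -85 + (24*19)*34 = -85 + 456*34 = -85 + 15504 = 15419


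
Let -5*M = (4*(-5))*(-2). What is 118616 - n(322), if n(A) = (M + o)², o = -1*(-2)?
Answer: 118580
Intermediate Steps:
o = 2
M = -8 (M = -4*(-5)*(-2)/5 = -(-4)*(-2) = -⅕*40 = -8)
n(A) = 36 (n(A) = (-8 + 2)² = (-6)² = 36)
118616 - n(322) = 118616 - 1*36 = 118616 - 36 = 118580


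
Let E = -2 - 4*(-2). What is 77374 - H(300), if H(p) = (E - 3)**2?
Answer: 77365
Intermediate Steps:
E = 6 (E = -2 + 8 = 6)
H(p) = 9 (H(p) = (6 - 3)**2 = 3**2 = 9)
77374 - H(300) = 77374 - 1*9 = 77374 - 9 = 77365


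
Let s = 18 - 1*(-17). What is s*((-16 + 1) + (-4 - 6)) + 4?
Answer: -871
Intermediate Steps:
s = 35 (s = 18 + 17 = 35)
s*((-16 + 1) + (-4 - 6)) + 4 = 35*((-16 + 1) + (-4 - 6)) + 4 = 35*(-15 - 10) + 4 = 35*(-25) + 4 = -875 + 4 = -871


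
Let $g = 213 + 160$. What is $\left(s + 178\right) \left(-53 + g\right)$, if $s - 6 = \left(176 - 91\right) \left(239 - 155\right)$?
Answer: $2343680$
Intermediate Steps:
$s = 7146$ ($s = 6 + \left(176 - 91\right) \left(239 - 155\right) = 6 + 85 \cdot 84 = 6 + 7140 = 7146$)
$g = 373$
$\left(s + 178\right) \left(-53 + g\right) = \left(7146 + 178\right) \left(-53 + 373\right) = 7324 \cdot 320 = 2343680$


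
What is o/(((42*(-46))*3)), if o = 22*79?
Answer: -869/2898 ≈ -0.29986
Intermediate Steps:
o = 1738
o/(((42*(-46))*3)) = 1738/(((42*(-46))*3)) = 1738/((-1932*3)) = 1738/(-5796) = 1738*(-1/5796) = -869/2898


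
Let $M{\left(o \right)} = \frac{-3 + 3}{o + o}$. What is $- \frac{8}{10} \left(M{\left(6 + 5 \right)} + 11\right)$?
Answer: $- \frac{44}{5} \approx -8.8$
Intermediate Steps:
$M{\left(o \right)} = 0$ ($M{\left(o \right)} = \frac{0}{2 o} = 0 \frac{1}{2 o} = 0$)
$- \frac{8}{10} \left(M{\left(6 + 5 \right)} + 11\right) = - \frac{8}{10} \left(0 + 11\right) = \left(-8\right) \frac{1}{10} \cdot 11 = \left(- \frac{4}{5}\right) 11 = - \frac{44}{5}$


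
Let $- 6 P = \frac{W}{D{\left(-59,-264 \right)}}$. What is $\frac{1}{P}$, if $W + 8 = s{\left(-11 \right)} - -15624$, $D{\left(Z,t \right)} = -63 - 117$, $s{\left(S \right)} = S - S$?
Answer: $\frac{135}{1952} \approx 0.06916$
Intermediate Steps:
$s{\left(S \right)} = 0$
$D{\left(Z,t \right)} = -180$
$W = 15616$ ($W = -8 + \left(0 - -15624\right) = -8 + \left(0 + 15624\right) = -8 + 15624 = 15616$)
$P = \frac{1952}{135}$ ($P = - \frac{15616 \frac{1}{-180}}{6} = - \frac{15616 \left(- \frac{1}{180}\right)}{6} = \left(- \frac{1}{6}\right) \left(- \frac{3904}{45}\right) = \frac{1952}{135} \approx 14.459$)
$\frac{1}{P} = \frac{1}{\frac{1952}{135}} = \frac{135}{1952}$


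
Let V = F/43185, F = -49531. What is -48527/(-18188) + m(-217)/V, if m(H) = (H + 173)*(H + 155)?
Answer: -2140300681003/900869828 ≈ -2375.8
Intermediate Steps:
m(H) = (155 + H)*(173 + H) (m(H) = (173 + H)*(155 + H) = (155 + H)*(173 + H))
V = -49531/43185 ≈ -1.1469
-48527/(-18188) + m(-217)/V = -48527/(-18188) + (26815 + (-217)² + 328*(-217))/(-49531/43185) = -48527*(-1/18188) + (26815 + 47089 - 71176)*(-43185/49531) = 48527/18188 + 2728*(-43185/49531) = 48527/18188 - 117808680/49531 = -2140300681003/900869828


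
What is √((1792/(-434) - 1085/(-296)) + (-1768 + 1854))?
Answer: √1800521602/4588 ≈ 9.2486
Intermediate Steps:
√((1792/(-434) - 1085/(-296)) + (-1768 + 1854)) = √((1792*(-1/434) - 1085*(-1/296)) + 86) = √((-128/31 + 1085/296) + 86) = √(-4253/9176 + 86) = √(784883/9176) = √1800521602/4588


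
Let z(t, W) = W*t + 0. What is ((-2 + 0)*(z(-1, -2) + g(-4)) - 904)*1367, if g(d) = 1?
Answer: -1243970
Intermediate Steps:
z(t, W) = W*t
((-2 + 0)*(z(-1, -2) + g(-4)) - 904)*1367 = ((-2 + 0)*(-2*(-1) + 1) - 904)*1367 = (-2*(2 + 1) - 904)*1367 = (-2*3 - 904)*1367 = (-6 - 904)*1367 = -910*1367 = -1243970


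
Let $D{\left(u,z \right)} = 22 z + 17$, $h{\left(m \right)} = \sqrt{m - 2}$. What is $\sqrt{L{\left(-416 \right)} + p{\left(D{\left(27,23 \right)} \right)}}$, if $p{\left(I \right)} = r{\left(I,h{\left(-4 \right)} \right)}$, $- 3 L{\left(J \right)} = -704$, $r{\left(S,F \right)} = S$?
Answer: $\frac{\sqrt{6819}}{3} \approx 27.526$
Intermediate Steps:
$h{\left(m \right)} = \sqrt{-2 + m}$
$L{\left(J \right)} = \frac{704}{3}$ ($L{\left(J \right)} = \left(- \frac{1}{3}\right) \left(-704\right) = \frac{704}{3}$)
$D{\left(u,z \right)} = 17 + 22 z$
$p{\left(I \right)} = I$
$\sqrt{L{\left(-416 \right)} + p{\left(D{\left(27,23 \right)} \right)}} = \sqrt{\frac{704}{3} + \left(17 + 22 \cdot 23\right)} = \sqrt{\frac{704}{3} + \left(17 + 506\right)} = \sqrt{\frac{704}{3} + 523} = \sqrt{\frac{2273}{3}} = \frac{\sqrt{6819}}{3}$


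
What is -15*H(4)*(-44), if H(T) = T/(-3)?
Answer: -880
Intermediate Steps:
H(T) = -T/3 (H(T) = T*(-⅓) = -T/3)
-15*H(4)*(-44) = -(-5)*4*(-44) = -15*(-4/3)*(-44) = 20*(-44) = -880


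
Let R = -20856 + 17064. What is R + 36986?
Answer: 33194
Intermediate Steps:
R = -3792
R + 36986 = -3792 + 36986 = 33194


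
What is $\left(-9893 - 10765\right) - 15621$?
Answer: $-36279$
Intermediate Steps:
$\left(-9893 - 10765\right) - 15621 = -20658 - 15621 = -36279$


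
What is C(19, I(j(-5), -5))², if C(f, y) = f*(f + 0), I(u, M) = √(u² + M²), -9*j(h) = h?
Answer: 130321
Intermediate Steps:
j(h) = -h/9
I(u, M) = √(M² + u²)
C(f, y) = f² (C(f, y) = f*f = f²)
C(19, I(j(-5), -5))² = (19²)² = 361² = 130321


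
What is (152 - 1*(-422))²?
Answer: 329476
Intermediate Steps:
(152 - 1*(-422))² = (152 + 422)² = 574² = 329476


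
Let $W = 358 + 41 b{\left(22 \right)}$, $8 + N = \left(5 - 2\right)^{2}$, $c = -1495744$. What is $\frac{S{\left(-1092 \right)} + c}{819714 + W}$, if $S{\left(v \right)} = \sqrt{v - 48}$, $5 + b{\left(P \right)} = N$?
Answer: $- \frac{373936}{204977} + \frac{i \sqrt{285}}{409954} \approx -1.8243 + 4.118 \cdot 10^{-5} i$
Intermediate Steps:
$N = 1$ ($N = -8 + \left(5 - 2\right)^{2} = -8 + 3^{2} = -8 + 9 = 1$)
$b{\left(P \right)} = -4$ ($b{\left(P \right)} = -5 + 1 = -4$)
$S{\left(v \right)} = \sqrt{-48 + v}$
$W = 194$ ($W = 358 + 41 \left(-4\right) = 358 - 164 = 194$)
$\frac{S{\left(-1092 \right)} + c}{819714 + W} = \frac{\sqrt{-48 - 1092} - 1495744}{819714 + 194} = \frac{\sqrt{-1140} - 1495744}{819908} = \left(2 i \sqrt{285} - 1495744\right) \frac{1}{819908} = \left(-1495744 + 2 i \sqrt{285}\right) \frac{1}{819908} = - \frac{373936}{204977} + \frac{i \sqrt{285}}{409954}$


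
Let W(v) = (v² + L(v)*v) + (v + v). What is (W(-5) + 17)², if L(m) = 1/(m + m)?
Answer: 4225/4 ≈ 1056.3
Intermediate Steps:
L(m) = 1/(2*m)
W(v) = ½ + v² + 2*v (W(v) = (v² + (1/(2*v))*v) + (v + v) = (v² + ½) + 2*v = (½ + v²) + 2*v = ½ + v² + 2*v)
(W(-5) + 17)² = ((½ - 5*(2 - 5)) + 17)² = ((½ - 5*(-3)) + 17)² = ((½ + 15) + 17)² = (31/2 + 17)² = (65/2)² = 4225/4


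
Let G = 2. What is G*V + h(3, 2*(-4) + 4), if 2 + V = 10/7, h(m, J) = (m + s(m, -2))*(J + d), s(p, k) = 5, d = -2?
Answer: -344/7 ≈ -49.143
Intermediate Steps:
h(m, J) = (-2 + J)*(5 + m) (h(m, J) = (m + 5)*(J - 2) = (5 + m)*(-2 + J) = (-2 + J)*(5 + m))
V = -4/7 (V = -2 + 10/7 = -4/7 ≈ -0.57143)
G*V + h(3, 2*(-4) + 4) = 2*(-4/7) + (-10 - 2*3 + 5*(2*(-4) + 4) + (2*(-4) + 4)*3) = -8/7 + (-10 - 6 + 5*(-8 + 4) + (-8 + 4)*3) = -8/7 + (-10 - 6 + 5*(-4) - 4*3) = -8/7 + (-10 - 6 - 20 - 12) = -8/7 - 48 = -344/7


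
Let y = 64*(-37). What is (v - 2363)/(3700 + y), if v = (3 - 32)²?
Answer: -761/666 ≈ -1.1426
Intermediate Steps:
y = -2368
v = 841 (v = (-29)² = 841)
(v - 2363)/(3700 + y) = (841 - 2363)/(3700 - 2368) = -1522/1332 = -1522*1/1332 = -761/666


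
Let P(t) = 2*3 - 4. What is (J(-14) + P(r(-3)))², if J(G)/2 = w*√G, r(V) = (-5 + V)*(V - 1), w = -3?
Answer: -500 - 24*I*√14 ≈ -500.0 - 89.8*I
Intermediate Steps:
r(V) = (-1 + V)*(-5 + V) (r(V) = (-5 + V)*(-1 + V) = (-1 + V)*(-5 + V))
P(t) = 2 (P(t) = 6 - 4 = 2)
J(G) = -6*√G (J(G) = 2*(-3*√G) = -6*√G)
(J(-14) + P(r(-3)))² = (-6*I*√14 + 2)² = (2 - 6*I*√14)²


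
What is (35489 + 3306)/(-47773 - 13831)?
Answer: -38795/61604 ≈ -0.62975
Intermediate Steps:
(35489 + 3306)/(-47773 - 13831) = 38795/(-61604) = 38795*(-1/61604) = -38795/61604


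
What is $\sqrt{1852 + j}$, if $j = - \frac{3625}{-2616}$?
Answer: $\frac{\sqrt{3170890878}}{1308} \approx 43.051$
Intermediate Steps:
$j = \frac{3625}{2616}$ ($j = \left(-3625\right) \left(- \frac{1}{2616}\right) = \frac{3625}{2616} \approx 1.3857$)
$\sqrt{1852 + j} = \sqrt{1852 + \frac{3625}{2616}} = \sqrt{\frac{4848457}{2616}} = \frac{\sqrt{3170890878}}{1308}$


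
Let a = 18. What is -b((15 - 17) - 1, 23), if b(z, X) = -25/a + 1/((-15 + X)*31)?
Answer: 3091/2232 ≈ 1.3849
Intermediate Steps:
b(z, X) = -25/18 + 1/(31*(-15 + X)) (b(z, X) = -25/18 + 1/((-15 + X)*31) = -25*1/18 + (1/31)/(-15 + X) = -25/18 + 1/(31*(-15 + X)))
-b((15 - 17) - 1, 23) = -(11643 - 775*23)/(558*(-15 + 23)) = -(11643 - 17825)/(558*8) = -(-6182)/(558*8) = -1*(-3091/2232) = 3091/2232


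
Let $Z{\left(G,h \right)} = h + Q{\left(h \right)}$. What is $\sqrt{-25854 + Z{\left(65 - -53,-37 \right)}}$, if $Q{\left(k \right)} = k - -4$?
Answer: $2 i \sqrt{6481} \approx 161.01 i$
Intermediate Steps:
$Q{\left(k \right)} = 4 + k$ ($Q{\left(k \right)} = k + 4 = 4 + k$)
$Z{\left(G,h \right)} = 4 + 2 h$ ($Z{\left(G,h \right)} = h + \left(4 + h\right) = 4 + 2 h$)
$\sqrt{-25854 + Z{\left(65 - -53,-37 \right)}} = \sqrt{-25854 + \left(4 + 2 \left(-37\right)\right)} = \sqrt{-25854 + \left(4 - 74\right)} = \sqrt{-25854 - 70} = \sqrt{-25924} = 2 i \sqrt{6481}$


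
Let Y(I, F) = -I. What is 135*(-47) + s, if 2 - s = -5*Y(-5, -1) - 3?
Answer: -6315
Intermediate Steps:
s = 30 (s = 2 - (-(-5)*(-5) - 3) = 2 - (-5*5 - 3) = 2 - (-25 - 3) = 2 - 1*(-28) = 2 + 28 = 30)
135*(-47) + s = 135*(-47) + 30 = -6345 + 30 = -6315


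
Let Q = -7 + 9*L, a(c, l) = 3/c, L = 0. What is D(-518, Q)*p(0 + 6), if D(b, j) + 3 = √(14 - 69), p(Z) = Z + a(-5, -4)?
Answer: -81/5 + 27*I*√55/5 ≈ -16.2 + 40.047*I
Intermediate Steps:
p(Z) = -⅗ + Z (p(Z) = Z + 3/(-5) = Z + 3*(-⅕) = Z - ⅗ = -⅗ + Z)
Q = -7 (Q = -7 + 9*0 = -7 + 0 = -7)
D(b, j) = -3 + I*√55 (D(b, j) = -3 + √(14 - 69) = -3 + √(-55) = -3 + I*√55)
D(-518, Q)*p(0 + 6) = (-3 + I*√55)*(-⅗ + (0 + 6)) = (-3 + I*√55)*(-⅗ + 6) = (-3 + I*√55)*(27/5) = -81/5 + 27*I*√55/5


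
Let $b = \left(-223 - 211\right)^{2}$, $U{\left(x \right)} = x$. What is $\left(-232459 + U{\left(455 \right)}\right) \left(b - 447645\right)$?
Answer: $60156085156$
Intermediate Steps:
$b = 188356$ ($b = \left(-434\right)^{2} = 188356$)
$\left(-232459 + U{\left(455 \right)}\right) \left(b - 447645\right) = \left(-232459 + 455\right) \left(188356 - 447645\right) = \left(-232004\right) \left(-259289\right) = 60156085156$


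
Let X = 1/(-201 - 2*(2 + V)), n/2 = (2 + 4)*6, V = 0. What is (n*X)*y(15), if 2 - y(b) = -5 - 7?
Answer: -1008/205 ≈ -4.9171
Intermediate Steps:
n = 72 (n = 2*((2 + 4)*6) = 2*(6*6) = 2*36 = 72)
X = -1/205 (X = 1/(-201 - 2*(2 + 0)) = 1/(-201 - 2*2) = 1/(-201 - 4) = 1/(-205) = -1/205 ≈ -0.0048781)
y(b) = 14 (y(b) = 2 - (-5 - 7) = 2 - 1*(-12) = 2 + 12 = 14)
(n*X)*y(15) = (72*(-1/205))*14 = -72/205*14 = -1008/205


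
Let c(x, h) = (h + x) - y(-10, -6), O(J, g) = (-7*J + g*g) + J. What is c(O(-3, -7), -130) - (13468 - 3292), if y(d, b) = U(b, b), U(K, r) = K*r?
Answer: -10275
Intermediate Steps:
y(d, b) = b**2 (y(d, b) = b*b = b**2)
O(J, g) = g**2 - 6*J (O(J, g) = (-7*J + g**2) + J = (g**2 - 7*J) + J = g**2 - 6*J)
c(x, h) = -36 + h + x (c(x, h) = (h + x) - 1*(-6)**2 = (h + x) - 1*36 = (h + x) - 36 = -36 + h + x)
c(O(-3, -7), -130) - (13468 - 3292) = (-36 - 130 + ((-7)**2 - 6*(-3))) - (13468 - 3292) = (-36 - 130 + (49 + 18)) - 1*10176 = (-36 - 130 + 67) - 10176 = -99 - 10176 = -10275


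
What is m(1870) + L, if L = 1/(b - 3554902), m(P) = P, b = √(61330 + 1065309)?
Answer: 23631801678989648/12637327102965 - √1126639/12637327102965 ≈ 1870.0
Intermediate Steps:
b = √1126639 ≈ 1061.4
L = 1/(-3554902 + √1126639) (L = 1/(√1126639 - 3554902) = 1/(-3554902 + √1126639) ≈ -2.8139e-7)
m(1870) + L = 1870 + (-3554902/12637327102965 - √1126639/12637327102965) = 23631801678989648/12637327102965 - √1126639/12637327102965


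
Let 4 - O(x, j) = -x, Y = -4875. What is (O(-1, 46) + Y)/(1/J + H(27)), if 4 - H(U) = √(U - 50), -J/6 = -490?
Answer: -168460800480/337123921 - 42111619200*I*√23/337123921 ≈ -499.7 - 599.07*I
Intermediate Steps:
J = 2940 (J = -6*(-490) = 2940)
H(U) = 4 - √(-50 + U) (H(U) = 4 - √(U - 50) = 4 - √(-50 + U))
O(x, j) = 4 + x (O(x, j) = 4 - (-1)*x = 4 + x)
(O(-1, 46) + Y)/(1/J + H(27)) = ((4 - 1) - 4875)/(1/2940 + (4 - √(-50 + 27))) = (3 - 4875)/(1/2940 + (4 - √(-23))) = -4872/(1/2940 + (4 - I*√23)) = -4872/(11761/2940 - I*√23)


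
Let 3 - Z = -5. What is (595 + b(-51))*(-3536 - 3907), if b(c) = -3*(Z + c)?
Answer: -5388732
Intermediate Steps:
Z = 8 (Z = 3 - 1*(-5) = 3 + 5 = 8)
b(c) = -24 - 3*c (b(c) = -3*(8 + c) = -24 - 3*c)
(595 + b(-51))*(-3536 - 3907) = (595 + (-24 - 3*(-51)))*(-3536 - 3907) = (595 + (-24 + 153))*(-7443) = (595 + 129)*(-7443) = 724*(-7443) = -5388732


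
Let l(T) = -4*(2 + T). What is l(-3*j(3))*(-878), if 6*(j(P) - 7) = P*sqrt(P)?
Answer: -66728 - 5268*sqrt(3) ≈ -75853.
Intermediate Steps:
j(P) = 7 + P**(3/2)/6 (j(P) = 7 + (P*sqrt(P))/6 = 7 + P**(3/2)/6)
l(T) = -8 - 4*T
l(-3*j(3))*(-878) = (-8 - (-12)*(7 + 3**(3/2)/6))*(-878) = (-8 - (-12)*(7 + (3*sqrt(3))/6))*(-878) = (-8 - (-12)*(7 + sqrt(3)/2))*(-878) = (-8 - 4*(-21 - 3*sqrt(3)/2))*(-878) = (-8 + (84 + 6*sqrt(3)))*(-878) = (76 + 6*sqrt(3))*(-878) = -66728 - 5268*sqrt(3)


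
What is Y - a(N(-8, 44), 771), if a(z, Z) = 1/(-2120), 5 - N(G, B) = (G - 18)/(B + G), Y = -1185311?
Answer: -2512859319/2120 ≈ -1.1853e+6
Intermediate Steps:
N(G, B) = 5 - (-18 + G)/(B + G) (N(G, B) = 5 - (G - 18)/(B + G) = 5 - (-18 + G)/(B + G))
a(z, Z) = -1/2120
Y - a(N(-8, 44), 771) = -1185311 - 1*(-1/2120) = -1185311 + 1/2120 = -2512859319/2120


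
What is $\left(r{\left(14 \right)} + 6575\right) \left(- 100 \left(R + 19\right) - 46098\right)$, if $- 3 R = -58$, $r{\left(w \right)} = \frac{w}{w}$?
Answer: $-328348448$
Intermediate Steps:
$r{\left(w \right)} = 1$
$R = \frac{58}{3}$ ($R = \left(- \frac{1}{3}\right) \left(-58\right) = \frac{58}{3} \approx 19.333$)
$\left(r{\left(14 \right)} + 6575\right) \left(- 100 \left(R + 19\right) - 46098\right) = \left(1 + 6575\right) \left(- 100 \left(\frac{58}{3} + 19\right) - 46098\right) = 6576 \left(\left(-100\right) \frac{115}{3} - 46098\right) = 6576 \left(- \frac{11500}{3} - 46098\right) = 6576 \left(- \frac{149794}{3}\right) = -328348448$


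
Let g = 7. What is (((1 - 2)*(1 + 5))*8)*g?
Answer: -336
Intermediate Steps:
(((1 - 2)*(1 + 5))*8)*g = (((1 - 2)*(1 + 5))*8)*7 = (-1*6*8)*7 = -6*8*7 = -48*7 = -336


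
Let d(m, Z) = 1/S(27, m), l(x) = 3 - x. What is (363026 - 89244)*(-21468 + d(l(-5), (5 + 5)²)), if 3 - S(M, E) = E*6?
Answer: -264490112702/45 ≈ -5.8776e+9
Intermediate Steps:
S(M, E) = 3 - 6*E (S(M, E) = 3 - E*6 = 3 - 6*E)
d(m, Z) = 1/(3 - 6*m)
(363026 - 89244)*(-21468 + d(l(-5), (5 + 5)²)) = (363026 - 89244)*(-21468 - 1/(-3 + 6*(3 - 1*(-5)))) = 273782*(-21468 - 1/(-3 + 6*(3 + 5))) = 273782*(-21468 - 1/(-3 + 6*8)) = 273782*(-21468 - 1/(-3 + 48)) = 273782*(-21468 - 1/45) = 273782*(-966061/45) = -264490112702/45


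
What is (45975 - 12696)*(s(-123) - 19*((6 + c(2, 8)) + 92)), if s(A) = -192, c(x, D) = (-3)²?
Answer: -74045775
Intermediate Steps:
c(x, D) = 9
(45975 - 12696)*(s(-123) - 19*((6 + c(2, 8)) + 92)) = (45975 - 12696)*(-192 - 19*((6 + 9) + 92)) = 33279*(-192 - 19*(15 + 92)) = 33279*(-192 - 19*107) = 33279*(-192 - 2033) = 33279*(-2225) = -74045775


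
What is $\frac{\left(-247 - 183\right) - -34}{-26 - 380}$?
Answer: $\frac{198}{203} \approx 0.97537$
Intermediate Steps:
$\frac{\left(-247 - 183\right) - -34}{-26 - 380} = \frac{-430 + \left(-2 + 36\right)}{-406} = \left(-430 + 34\right) \left(- \frac{1}{406}\right) = \left(-396\right) \left(- \frac{1}{406}\right) = \frac{198}{203}$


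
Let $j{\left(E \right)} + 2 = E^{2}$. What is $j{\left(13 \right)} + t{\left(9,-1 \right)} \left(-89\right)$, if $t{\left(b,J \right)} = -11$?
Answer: $1146$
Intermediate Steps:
$j{\left(E \right)} = -2 + E^{2}$
$j{\left(13 \right)} + t{\left(9,-1 \right)} \left(-89\right) = \left(-2 + 13^{2}\right) - -979 = \left(-2 + 169\right) + 979 = 167 + 979 = 1146$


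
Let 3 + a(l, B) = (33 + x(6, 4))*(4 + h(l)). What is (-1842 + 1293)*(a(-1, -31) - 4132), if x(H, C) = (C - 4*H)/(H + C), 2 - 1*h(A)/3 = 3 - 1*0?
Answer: 2253096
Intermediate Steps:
h(A) = -3 (h(A) = 6 - 3*(3 - 1*0) = 6 - 3*(3 + 0) = 6 - 3*3 = 6 - 9 = -3)
x(H, C) = (C - 4*H)/(C + H)
a(l, B) = 28 (a(l, B) = -3 + (33 + (4 - 4*6)/(4 + 6))*(4 - 3) = -3 + (33 + (4 - 24)/10)*1 = -3 + (33 + (1/10)*(-20))*1 = -3 + (33 - 2)*1 = -3 + 31*1 = -3 + 31 = 28)
(-1842 + 1293)*(a(-1, -31) - 4132) = (-1842 + 1293)*(28 - 4132) = -549*(-4104) = 2253096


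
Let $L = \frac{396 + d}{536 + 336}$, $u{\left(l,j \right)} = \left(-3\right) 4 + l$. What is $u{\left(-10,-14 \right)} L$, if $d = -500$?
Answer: $\frac{286}{109} \approx 2.6239$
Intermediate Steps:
$u{\left(l,j \right)} = -12 + l$
$L = - \frac{13}{109}$ ($L = \frac{396 - 500}{536 + 336} = - \frac{104}{872} = \left(-104\right) \frac{1}{872} = - \frac{13}{109} \approx -0.11927$)
$u{\left(-10,-14 \right)} L = \left(-12 - 10\right) \left(- \frac{13}{109}\right) = \left(-22\right) \left(- \frac{13}{109}\right) = \frac{286}{109}$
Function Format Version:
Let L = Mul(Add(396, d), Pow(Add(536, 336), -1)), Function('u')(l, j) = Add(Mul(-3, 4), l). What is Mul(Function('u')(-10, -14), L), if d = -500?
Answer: Rational(286, 109) ≈ 2.6239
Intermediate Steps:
Function('u')(l, j) = Add(-12, l)
L = Rational(-13, 109) (L = Mul(Add(396, -500), Pow(Add(536, 336), -1)) = Mul(-104, Pow(872, -1)) = Mul(-104, Rational(1, 872)) = Rational(-13, 109) ≈ -0.11927)
Mul(Function('u')(-10, -14), L) = Mul(Add(-12, -10), Rational(-13, 109)) = Mul(-22, Rational(-13, 109)) = Rational(286, 109)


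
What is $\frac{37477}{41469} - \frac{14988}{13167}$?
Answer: $- \frac{4743619}{20223049} \approx -0.23457$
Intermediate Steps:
$\frac{37477}{41469} - \frac{14988}{13167} = 37477 \cdot \frac{1}{41469} - \frac{4996}{4389} = \frac{37477}{41469} - \frac{4996}{4389} = - \frac{4743619}{20223049}$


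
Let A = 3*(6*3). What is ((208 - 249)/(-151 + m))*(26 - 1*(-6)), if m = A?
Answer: 1312/97 ≈ 13.526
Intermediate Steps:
A = 54 (A = 3*18 = 54)
m = 54
((208 - 249)/(-151 + m))*(26 - 1*(-6)) = ((208 - 249)/(-151 + 54))*(26 - 1*(-6)) = (-41/(-97))*(26 + 6) = -41*(-1/97)*32 = (41/97)*32 = 1312/97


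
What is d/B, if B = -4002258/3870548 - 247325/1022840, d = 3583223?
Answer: -54560790048146536/19426741757 ≈ -2.8085e+6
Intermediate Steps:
B = -19426741757/15226735832 (B = -4002258*1/3870548 - 247325*1/1022840 = -2001129/1935274 - 3805/15736 = -19426741757/15226735832 ≈ -1.2758)
d/B = 3583223/(-19426741757/15226735832) = 3583223*(-15226735832/19426741757) = -54560790048146536/19426741757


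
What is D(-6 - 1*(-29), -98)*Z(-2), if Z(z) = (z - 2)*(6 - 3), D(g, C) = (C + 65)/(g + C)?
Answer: -132/25 ≈ -5.2800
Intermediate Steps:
D(g, C) = (65 + C)/(C + g)
Z(z) = -6 + 3*z (Z(z) = (-2 + z)*3 = -6 + 3*z)
D(-6 - 1*(-29), -98)*Z(-2) = ((65 - 98)/(-98 + (-6 - 1*(-29))))*(-6 + 3*(-2)) = (-33/(-98 + (-6 + 29)))*(-6 - 6) = (-33/(-98 + 23))*(-12) = (-33/(-75))*(-12) = -1/75*(-33)*(-12) = (11/25)*(-12) = -132/25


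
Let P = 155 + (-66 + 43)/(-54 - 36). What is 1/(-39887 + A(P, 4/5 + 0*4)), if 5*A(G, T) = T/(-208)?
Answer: -1300/51853101 ≈ -2.5071e-5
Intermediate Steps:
P = 13973/90 (P = 155 - 23/(-90) = 155 - 23*(-1/90) = 155 + 23/90 = 13973/90 ≈ 155.26)
A(G, T) = -T/1040 (A(G, T) = (T/(-208))/5 = (T*(-1/208))/5 = (-T/208)/5 = -T/1040)
1/(-39887 + A(P, 4/5 + 0*4)) = 1/(-39887 - (4/5 + 0*4)/1040) = 1/(-39887 - (4*(⅕) + 0)/1040) = 1/(-39887 - (⅘ + 0)/1040) = 1/(-39887 - 1/1040*⅘) = 1/(-39887 - 1/1300) = 1/(-51853101/1300) = -1300/51853101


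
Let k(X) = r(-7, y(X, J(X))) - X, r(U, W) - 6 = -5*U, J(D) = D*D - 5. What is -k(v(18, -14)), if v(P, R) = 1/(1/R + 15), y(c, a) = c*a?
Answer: -8555/209 ≈ -40.933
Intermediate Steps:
J(D) = -5 + D² (J(D) = D² - 5 = -5 + D²)
y(c, a) = a*c
v(P, R) = 1/(15 + 1/R)
r(U, W) = 6 - 5*U
k(X) = 41 - X (k(X) = (6 - 5*(-7)) - X = (6 + 35) - X = 41 - X)
-k(v(18, -14)) = -(41 - (-14)/(1 + 15*(-14))) = -(41 - (-14)/(1 - 210)) = -(41 - (-14)/(-209)) = -(41 - (-14)*(-1)/209) = -(41 - 1*14/209) = -(41 - 14/209) = -1*8555/209 = -8555/209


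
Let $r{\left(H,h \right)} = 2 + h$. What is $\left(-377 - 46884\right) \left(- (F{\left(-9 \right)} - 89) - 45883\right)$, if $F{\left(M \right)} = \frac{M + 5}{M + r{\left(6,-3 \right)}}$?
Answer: $\frac{10821445692}{5} \approx 2.1643 \cdot 10^{9}$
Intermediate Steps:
$F{\left(M \right)} = \frac{5 + M}{-1 + M}$ ($F{\left(M \right)} = \frac{M + 5}{M + \left(2 - 3\right)} = \frac{5 + M}{M - 1} = \frac{5 + M}{-1 + M}$)
$\left(-377 - 46884\right) \left(- (F{\left(-9 \right)} - 89) - 45883\right) = \left(-377 - 46884\right) \left(- (\frac{5 - 9}{-1 - 9} - 89) - 45883\right) = - 47261 \left(- (\frac{1}{-10} \left(-4\right) - 89) - 45883\right) = - 47261 \left(- (\left(- \frac{1}{10}\right) \left(-4\right) - 89) - 45883\right) = - 47261 \left(- (\frac{2}{5} - 89) - 45883\right) = - 47261 \left(\left(-1\right) \left(- \frac{443}{5}\right) - 45883\right) = - 47261 \left(\frac{443}{5} - 45883\right) = \left(-47261\right) \left(- \frac{228972}{5}\right) = \frac{10821445692}{5}$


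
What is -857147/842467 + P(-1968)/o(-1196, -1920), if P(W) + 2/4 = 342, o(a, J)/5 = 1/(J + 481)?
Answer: -828016310349/8424670 ≈ -98285.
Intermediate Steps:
o(a, J) = 5/(481 + J) (o(a, J) = 5/(J + 481) = 5/(481 + J))
P(W) = 683/2 (P(W) = -½ + 342 = 683/2)
-857147/842467 + P(-1968)/o(-1196, -1920) = -857147/842467 + 683/(2*((5/(481 - 1920)))) = -857147*1/842467 + 683/(2*((5/(-1439)))) = -857147/842467 + 683/(2*((5*(-1/1439)))) = -857147/842467 + 683/(2*(-5/1439)) = -857147/842467 + (683/2)*(-1439/5) = -857147/842467 - 982837/10 = -828016310349/8424670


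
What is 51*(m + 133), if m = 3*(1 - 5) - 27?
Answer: 4794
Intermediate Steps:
m = -39 (m = 3*(-4) - 27 = -12 - 27 = -39)
51*(m + 133) = 51*(-39 + 133) = 51*94 = 4794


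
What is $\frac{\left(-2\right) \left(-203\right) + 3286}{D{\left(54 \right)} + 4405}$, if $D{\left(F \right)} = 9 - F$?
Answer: $\frac{923}{1090} \approx 0.84679$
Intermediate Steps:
$\frac{\left(-2\right) \left(-203\right) + 3286}{D{\left(54 \right)} + 4405} = \frac{\left(-2\right) \left(-203\right) + 3286}{\left(9 - 54\right) + 4405} = \frac{406 + 3286}{\left(9 - 54\right) + 4405} = \frac{3692}{-45 + 4405} = \frac{3692}{4360} = 3692 \cdot \frac{1}{4360} = \frac{923}{1090}$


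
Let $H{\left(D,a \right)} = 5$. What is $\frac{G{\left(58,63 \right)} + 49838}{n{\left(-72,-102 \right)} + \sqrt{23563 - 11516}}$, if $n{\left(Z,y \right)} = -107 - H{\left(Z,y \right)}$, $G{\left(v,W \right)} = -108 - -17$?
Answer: $- \frac{795952}{71} - \frac{49747 \sqrt{12047}}{497} \approx -22197.0$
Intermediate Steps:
$G{\left(v,W \right)} = -91$ ($G{\left(v,W \right)} = -108 + 17 = -91$)
$n{\left(Z,y \right)} = -112$ ($n{\left(Z,y \right)} = -107 - 5 = -112$)
$\frac{G{\left(58,63 \right)} + 49838}{n{\left(-72,-102 \right)} + \sqrt{23563 - 11516}} = \frac{-91 + 49838}{-112 + \sqrt{23563 - 11516}} = \frac{49747}{-112 + \sqrt{12047}}$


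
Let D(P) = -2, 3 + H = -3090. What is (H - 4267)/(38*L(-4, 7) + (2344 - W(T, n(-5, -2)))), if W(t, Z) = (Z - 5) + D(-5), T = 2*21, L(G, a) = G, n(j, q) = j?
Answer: -1840/551 ≈ -3.3394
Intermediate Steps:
H = -3093 (H = -3 - 3090 = -3093)
T = 42
W(t, Z) = -7 + Z (W(t, Z) = (Z - 5) - 2 = (-5 + Z) - 2 = -7 + Z)
(H - 4267)/(38*L(-4, 7) + (2344 - W(T, n(-5, -2)))) = (-3093 - 4267)/(38*(-4) + (2344 - (-7 - 5))) = -7360/(-152 + (2344 - 1*(-12))) = -7360/(-152 + (2344 + 12)) = -7360/(-152 + 2356) = -7360/2204 = -7360*1/2204 = -1840/551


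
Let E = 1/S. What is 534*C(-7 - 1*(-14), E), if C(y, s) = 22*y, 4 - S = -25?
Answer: 82236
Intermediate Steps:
S = 29 (S = 4 - 1*(-25) = 4 + 25 = 29)
E = 1/29 ≈ 0.034483
534*C(-7 - 1*(-14), E) = 534*(22*(-7 - 1*(-14))) = 534*(22*(-7 + 14)) = 534*(22*7) = 534*154 = 82236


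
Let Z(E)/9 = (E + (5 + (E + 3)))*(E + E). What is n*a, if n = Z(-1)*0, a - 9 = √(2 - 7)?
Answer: 0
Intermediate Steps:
Z(E) = 18*E*(8 + 2*E) (Z(E) = 9*((E + (5 + (E + 3)))*(E + E)) = 9*((E + (5 + (3 + E)))*(2*E)) = 9*((E + (8 + E))*(2*E)) = 9*((8 + 2*E)*(2*E)) = 9*(2*E*(8 + 2*E)) = 18*E*(8 + 2*E))
a = 9 + I*√5 (a = 9 + √(2 - 7) = 9 + √(-5) = 9 + I*√5 ≈ 9.0 + 2.2361*I)
n = 0 (n = (36*(-1)*(4 - 1))*0 = (36*(-1)*3)*0 = -108*0 = 0)
n*a = 0*(9 + I*√5) = 0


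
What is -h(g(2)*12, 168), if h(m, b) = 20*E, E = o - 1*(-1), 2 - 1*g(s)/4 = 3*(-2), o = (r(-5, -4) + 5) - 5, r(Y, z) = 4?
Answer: -100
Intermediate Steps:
o = 4 (o = (4 + 5) - 5 = 9 - 5 = 4)
g(s) = 32 (g(s) = 8 - 12*(-2) = 8 - 4*(-6) = 8 + 24 = 32)
E = 5 (E = 4 - 1*(-1) = 4 + 1 = 5)
h(m, b) = 100 (h(m, b) = 20*5 = 100)
-h(g(2)*12, 168) = -1*100 = -100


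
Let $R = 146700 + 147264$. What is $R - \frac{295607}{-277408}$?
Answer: $\frac{81548260919}{277408} \approx 2.9397 \cdot 10^{5}$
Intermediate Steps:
$R = 293964$
$R - \frac{295607}{-277408} = 293964 - \frac{295607}{-277408} = 293964 - 295607 \left(- \frac{1}{277408}\right) = 293964 - - \frac{295607}{277408} = 293964 + \frac{295607}{277408} = \frac{81548260919}{277408}$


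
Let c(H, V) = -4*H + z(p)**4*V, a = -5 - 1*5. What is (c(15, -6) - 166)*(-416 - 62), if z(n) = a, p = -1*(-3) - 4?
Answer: 28788028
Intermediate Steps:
a = -10 (a = -5 - 5 = -10)
p = -1 (p = 3 - 4 = -1)
z(n) = -10
c(H, V) = -4*H + 10000*V (c(H, V) = -4*H + (-10)**4*V = -4*H + 10000*V)
(c(15, -6) - 166)*(-416 - 62) = ((-4*15 + 10000*(-6)) - 166)*(-416 - 62) = ((-60 - 60000) - 166)*(-478) = (-60060 - 166)*(-478) = -60226*(-478) = 28788028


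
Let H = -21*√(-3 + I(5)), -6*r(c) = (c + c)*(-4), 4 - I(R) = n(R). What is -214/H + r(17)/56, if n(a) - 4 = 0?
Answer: 17/42 - 214*I*√3/63 ≈ 0.40476 - 5.8835*I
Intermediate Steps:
n(a) = 4 (n(a) = 4 + 0 = 4)
I(R) = 0 (I(R) = 4 - 1*4 = 4 - 4 = 0)
r(c) = 4*c/3 (r(c) = -(c + c)*(-4)/6 = -2*c*(-4)/6 = -(-4)*c/3 = 4*c/3)
H = -21*I*√3 (H = -21*√(-3 + 0) = -21*I*√3 ≈ -36.373*I)
-214/H + r(17)/56 = -214*I*√3/63 + ((4/3)*17)/56 = -214*I*√3/63 + (68/3)*(1/56) = -214*I*√3/63 + 17/42 = 17/42 - 214*I*√3/63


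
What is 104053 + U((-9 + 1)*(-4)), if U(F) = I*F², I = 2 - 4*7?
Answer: 77429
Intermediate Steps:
I = -26 (I = 2 - 28 = -26)
U(F) = -26*F²
104053 + U((-9 + 1)*(-4)) = 104053 - 26*16*(-9 + 1)² = 104053 - 26*(-8*(-4))² = 104053 - 26*32² = 104053 - 26*1024 = 104053 - 26624 = 77429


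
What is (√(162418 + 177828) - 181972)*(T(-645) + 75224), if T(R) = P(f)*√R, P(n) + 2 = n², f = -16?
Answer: -2*(37612 + 127*I*√645)*(181972 - √340246) ≈ -1.3645e+10 - 1.1701e+9*I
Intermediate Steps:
P(n) = -2 + n²
T(R) = 254*√R (T(R) = (-2 + (-16)²)*√R = (-2 + 256)*√R = 254*√R)
(√(162418 + 177828) - 181972)*(T(-645) + 75224) = (√(162418 + 177828) - 181972)*(254*√(-645) + 75224) = (√340246 - 181972)*(254*(I*√645) + 75224) = (-181972 + √340246)*(254*I*√645 + 75224) = (-181972 + √340246)*(75224 + 254*I*√645)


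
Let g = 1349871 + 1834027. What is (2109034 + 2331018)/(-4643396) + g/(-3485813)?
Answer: -7565322554971/4046502535237 ≈ -1.8696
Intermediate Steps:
g = 3183898
(2109034 + 2331018)/(-4643396) + g/(-3485813) = (2109034 + 2331018)/(-4643396) + 3183898/(-3485813) = 4440052*(-1/4643396) + 3183898*(-1/3485813) = -1110013/1160849 - 3183898/3485813 = -7565322554971/4046502535237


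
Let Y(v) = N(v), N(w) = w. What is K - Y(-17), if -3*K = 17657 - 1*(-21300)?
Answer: -38906/3 ≈ -12969.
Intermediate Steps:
K = -38957/3 (K = -(17657 - 1*(-21300))/3 = -(17657 + 21300)/3 = -⅓*38957 = -38957/3 ≈ -12986.)
Y(v) = v
K - Y(-17) = -38957/3 - 1*(-17) = -38957/3 + 17 = -38906/3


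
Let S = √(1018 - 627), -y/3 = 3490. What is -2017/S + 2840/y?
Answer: -284/1047 - 2017*√391/391 ≈ -102.28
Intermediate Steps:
y = -10470 (y = -3*3490 = -10470)
S = √391 ≈ 19.774
-2017/S + 2840/y = -2017*√391/391 + 2840/(-10470) = -2017*√391/391 + 2840*(-1/10470) = -2017*√391/391 - 284/1047 = -284/1047 - 2017*√391/391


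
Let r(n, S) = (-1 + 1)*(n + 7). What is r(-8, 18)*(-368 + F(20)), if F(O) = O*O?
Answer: 0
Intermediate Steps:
F(O) = O²
r(n, S) = 0 (r(n, S) = 0*(7 + n) = 0)
r(-8, 18)*(-368 + F(20)) = 0*(-368 + 20²) = 0*(-368 + 400) = 0*32 = 0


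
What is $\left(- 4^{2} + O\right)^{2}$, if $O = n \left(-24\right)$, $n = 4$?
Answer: $12544$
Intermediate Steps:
$O = -96$ ($O = 4 \left(-24\right) = -96$)
$\left(- 4^{2} + O\right)^{2} = \left(- 4^{2} - 96\right)^{2} = \left(\left(-1\right) 16 - 96\right)^{2} = \left(-16 - 96\right)^{2} = \left(-112\right)^{2} = 12544$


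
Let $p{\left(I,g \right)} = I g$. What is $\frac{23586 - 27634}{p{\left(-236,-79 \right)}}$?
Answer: $- \frac{1012}{4661} \approx -0.21712$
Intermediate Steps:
$\frac{23586 - 27634}{p{\left(-236,-79 \right)}} = \frac{23586 - 27634}{\left(-236\right) \left(-79\right)} = - \frac{4048}{18644} = \left(-4048\right) \frac{1}{18644} = - \frac{1012}{4661}$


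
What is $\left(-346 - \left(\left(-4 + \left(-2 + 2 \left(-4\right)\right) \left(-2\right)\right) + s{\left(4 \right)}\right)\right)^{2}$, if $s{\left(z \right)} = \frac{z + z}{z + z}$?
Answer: $131769$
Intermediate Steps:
$s{\left(z \right)} = 1$ ($s{\left(z \right)} = \frac{2 z}{2 z} = 2 z \frac{1}{2 z} = 1$)
$\left(-346 - \left(\left(-4 + \left(-2 + 2 \left(-4\right)\right) \left(-2\right)\right) + s{\left(4 \right)}\right)\right)^{2} = \left(-346 - \left(\left(-4 + \left(-2 + 2 \left(-4\right)\right) \left(-2\right)\right) + 1\right)\right)^{2} = \left(-346 - \left(\left(-4 + \left(-2 - 8\right) \left(-2\right)\right) + 1\right)\right)^{2} = \left(-346 - \left(\left(-4 - -20\right) + 1\right)\right)^{2} = \left(-346 - \left(\left(-4 + 20\right) + 1\right)\right)^{2} = \left(-346 - \left(16 + 1\right)\right)^{2} = \left(-346 - 17\right)^{2} = \left(-363\right)^{2} = 131769$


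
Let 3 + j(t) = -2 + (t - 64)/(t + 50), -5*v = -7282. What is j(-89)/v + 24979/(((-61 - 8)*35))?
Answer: -1182415532/114309195 ≈ -10.344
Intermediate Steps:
v = 7282/5 (v = -⅕*(-7282) = 7282/5 ≈ 1456.4)
j(t) = -5 + (-64 + t)/(50 + t) (j(t) = -3 + (-2 + (t - 64)/(t + 50)) = -3 + (-2 + (-64 + t)/(50 + t)) = -5 + (-64 + t)/(50 + t))
j(-89)/v + 24979/(((-61 - 8)*35)) = (2*(-157 - 2*(-89))/(50 - 89))/(7282/5) + 24979/(((-61 - 8)*35)) = (2*(-157 + 178)/(-39))*(5/7282) + 24979/((-69*35)) = (2*(-1/39)*21)*(5/7282) + 24979/(-2415) = -14/13*5/7282 + 24979*(-1/2415) = -35/47333 - 24979/2415 = -1182415532/114309195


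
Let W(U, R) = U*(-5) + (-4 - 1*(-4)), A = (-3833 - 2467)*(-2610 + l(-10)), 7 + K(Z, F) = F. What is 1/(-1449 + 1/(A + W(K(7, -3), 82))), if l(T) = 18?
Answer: -16329650/23661662849 ≈ -0.00069013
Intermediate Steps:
K(Z, F) = -7 + F
A = 16329600 (A = (-3833 - 2467)*(-2610 + 18) = -6300*(-2592) = 16329600)
W(U, R) = -5*U (W(U, R) = -5*U + (-4 + 4) = -5*U + 0 = -5*U)
1/(-1449 + 1/(A + W(K(7, -3), 82))) = 1/(-1449 + 1/(16329600 - 5*(-7 - 3))) = 1/(-1449 + 1/(16329600 - 5*(-10))) = 1/(-1449 + 1/(16329600 + 50)) = 1/(-1449 + 1/16329650) = 1/(-23661662849/16329650) = -16329650/23661662849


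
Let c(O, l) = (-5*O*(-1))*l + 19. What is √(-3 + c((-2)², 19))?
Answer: 6*√11 ≈ 19.900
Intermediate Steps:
c(O, l) = 19 + 5*O*l (c(O, l) = (5*O)*l + 19 = 5*O*l + 19 = 19 + 5*O*l)
√(-3 + c((-2)², 19)) = √(-3 + (19 + 5*(-2)²*19)) = √(-3 + (19 + 5*4*19)) = √(-3 + (19 + 380)) = √(-3 + 399) = √396 = 6*√11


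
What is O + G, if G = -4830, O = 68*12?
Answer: -4014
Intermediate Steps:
O = 816
O + G = 816 - 4830 = -4014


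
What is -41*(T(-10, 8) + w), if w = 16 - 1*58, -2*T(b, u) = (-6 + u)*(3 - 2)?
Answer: 1763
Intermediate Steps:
T(b, u) = 3 - u/2 (T(b, u) = -(-6 + u)*(3 - 2)/2 = -(-6 + u)/2 = 3 - u/2)
w = -42 (w = 16 - 58 = -42)
-41*(T(-10, 8) + w) = -41*((3 - ½*8) - 42) = -41*((3 - 4) - 42) = -41*(-1 - 42) = -41*(-43) = 1763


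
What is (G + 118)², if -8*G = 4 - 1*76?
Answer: 16129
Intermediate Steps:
G = 9 (G = -(4 - 1*76)/8 = -(4 - 76)/8 = -⅛*(-72) = 9)
(G + 118)² = (9 + 118)² = 127² = 16129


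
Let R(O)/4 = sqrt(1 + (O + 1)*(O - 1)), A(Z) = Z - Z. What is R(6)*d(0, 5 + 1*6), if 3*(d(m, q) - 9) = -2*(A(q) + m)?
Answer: 216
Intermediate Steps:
A(Z) = 0
d(m, q) = 9 - 2*m/3 (d(m, q) = 9 + (-2*(0 + m))/3 = 9 + (-2*m)/3 = 9 - 2*m/3)
R(O) = 4*sqrt(1 + (1 + O)*(-1 + O)) (R(O) = 4*sqrt(1 + (O + 1)*(O - 1)) = 4*sqrt(1 + (1 + O)*(-1 + O)))
R(6)*d(0, 5 + 1*6) = (4*sqrt(6**2))*(9 - 2/3*0) = (4*sqrt(36))*(9 + 0) = (4*6)*9 = 24*9 = 216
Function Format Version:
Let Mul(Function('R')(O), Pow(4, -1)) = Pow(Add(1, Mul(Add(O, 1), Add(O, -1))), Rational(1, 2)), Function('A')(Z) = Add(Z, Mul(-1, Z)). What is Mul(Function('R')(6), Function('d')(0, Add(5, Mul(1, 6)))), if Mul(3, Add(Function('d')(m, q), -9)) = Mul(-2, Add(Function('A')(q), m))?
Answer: 216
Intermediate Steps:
Function('A')(Z) = 0
Function('d')(m, q) = Add(9, Mul(Rational(-2, 3), m)) (Function('d')(m, q) = Add(9, Mul(Rational(1, 3), Mul(-2, Add(0, m)))) = Add(9, Mul(Rational(1, 3), Mul(-2, m))) = Add(9, Mul(Rational(-2, 3), m)))
Function('R')(O) = Mul(4, Pow(Add(1, Mul(Add(1, O), Add(-1, O))), Rational(1, 2))) (Function('R')(O) = Mul(4, Pow(Add(1, Mul(Add(O, 1), Add(O, -1))), Rational(1, 2))) = Mul(4, Pow(Add(1, Mul(Add(1, O), Add(-1, O))), Rational(1, 2))))
Mul(Function('R')(6), Function('d')(0, Add(5, Mul(1, 6)))) = Mul(Mul(4, Pow(Pow(6, 2), Rational(1, 2))), Add(9, Mul(Rational(-2, 3), 0))) = Mul(Mul(4, Pow(36, Rational(1, 2))), Add(9, 0)) = Mul(Mul(4, 6), 9) = Mul(24, 9) = 216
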